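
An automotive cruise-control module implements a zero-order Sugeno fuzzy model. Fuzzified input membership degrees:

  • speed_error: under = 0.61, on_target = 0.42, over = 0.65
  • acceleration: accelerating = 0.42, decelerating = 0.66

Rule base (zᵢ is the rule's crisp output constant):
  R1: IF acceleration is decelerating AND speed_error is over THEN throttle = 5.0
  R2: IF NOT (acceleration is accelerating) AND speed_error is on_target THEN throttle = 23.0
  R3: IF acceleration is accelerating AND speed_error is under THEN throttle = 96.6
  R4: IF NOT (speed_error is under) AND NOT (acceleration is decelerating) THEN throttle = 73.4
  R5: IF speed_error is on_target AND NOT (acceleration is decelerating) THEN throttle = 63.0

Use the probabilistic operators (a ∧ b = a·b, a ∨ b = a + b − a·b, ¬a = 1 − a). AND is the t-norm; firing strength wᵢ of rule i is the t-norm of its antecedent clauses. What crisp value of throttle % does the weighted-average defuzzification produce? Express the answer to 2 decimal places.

R1 (z=5.0): decelerating=0.66, over=0.65; AND[a·b] → w = 0.4290
R2 (z=23.0): ¬accelerating=1−0.42=0.58, on_target=0.42; AND[a·b] → w = 0.2436
R3 (z=96.6): accelerating=0.42, under=0.61; AND[a·b] → w = 0.2562
R4 (z=73.4): ¬under=1−0.61=0.39, ¬decelerating=1−0.66=0.34; AND[a·b] → w = 0.1326
R5 (z=63.0): on_target=0.42, ¬decelerating=1−0.66=0.34; AND[a·b] → w = 0.1428
Weighted average = (0.4290·5.0 + 0.2436·23.0 + 0.2562·96.6 + 0.1326·73.4 + 0.1428·63.0) / (0.4290 + 0.2436 + 0.2562 + 0.1326 + 0.1428)
  = 51.2260 / 1.2042 = 42.54

42.54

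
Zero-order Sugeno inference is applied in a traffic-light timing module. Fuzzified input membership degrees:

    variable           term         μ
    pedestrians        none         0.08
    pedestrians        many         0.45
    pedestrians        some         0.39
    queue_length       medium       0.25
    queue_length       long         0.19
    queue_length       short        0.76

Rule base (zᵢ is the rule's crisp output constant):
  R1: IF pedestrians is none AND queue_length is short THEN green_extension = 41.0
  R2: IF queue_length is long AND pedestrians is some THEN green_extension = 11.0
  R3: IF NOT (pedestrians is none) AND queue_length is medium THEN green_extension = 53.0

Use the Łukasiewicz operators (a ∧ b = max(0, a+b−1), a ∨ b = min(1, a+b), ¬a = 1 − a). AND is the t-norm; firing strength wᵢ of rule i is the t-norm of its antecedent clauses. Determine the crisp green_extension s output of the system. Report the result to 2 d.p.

R1 (z=41.0): none=0.08, short=0.76; AND[max(0, a+b−1)] → w = 0.00
R2 (z=11.0): long=0.19, some=0.39; AND[max(0, a+b−1)] → w = 0.00
R3 (z=53.0): ¬none=1−0.08=0.92, medium=0.25; AND[max(0, a+b−1)] → w = 0.17
Weighted average = (0.00·41.0 + 0.00·11.0 + 0.17·53.0) / (0.00 + 0.00 + 0.17)
  = 9.0100 / 0.1700 = 53.00

53.00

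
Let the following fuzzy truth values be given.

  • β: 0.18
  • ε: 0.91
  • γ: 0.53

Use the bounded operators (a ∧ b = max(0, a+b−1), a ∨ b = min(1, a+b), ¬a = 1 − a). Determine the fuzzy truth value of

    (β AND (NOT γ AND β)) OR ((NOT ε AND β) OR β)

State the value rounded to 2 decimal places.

0.18

NOT γ = 1 − 0.53 = 0.47
NOT γ AND β = max(0, a+b−1) on (0.47, 0.18) = 0.00
β AND (NOT γ AND β) = max(0, a+b−1) on (0.18, 0.00) = 0.00
NOT ε = 1 − 0.91 = 0.09
NOT ε AND β = max(0, a+b−1) on (0.09, 0.18) = 0.00
(NOT ε AND β) OR β = min(1, a+b) on (0.00, 0.18) = 0.18
(β AND (NOT γ AND β)) OR ((NOT ε AND β) OR β) = min(1, a+b) on (0.00, 0.18) = 0.18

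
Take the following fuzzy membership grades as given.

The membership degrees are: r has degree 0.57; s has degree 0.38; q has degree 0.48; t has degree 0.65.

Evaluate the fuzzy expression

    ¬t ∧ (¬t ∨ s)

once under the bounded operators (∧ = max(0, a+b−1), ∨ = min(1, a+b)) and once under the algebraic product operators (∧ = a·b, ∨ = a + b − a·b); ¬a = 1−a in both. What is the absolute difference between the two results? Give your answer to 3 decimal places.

0.129

Under bounded:
  ¬t = 1 − 0.65 = 0.35
  ¬t = 1 − 0.65 = 0.35
  ¬t ∨ s = min(1, a+b) on (0.35, 0.38) = 0.73
  ¬t ∧ (¬t ∨ s) = max(0, a+b−1) on (0.35, 0.73) = 0.08
  → value = 0.0800
Under algebraic product:
  ¬t = 1 − 0.6500 = 0.3500
  ¬t = 1 − 0.6500 = 0.3500
  ¬t ∨ s = a + b − a·b on (0.3500, 0.3800) = 0.5970
  ¬t ∧ (¬t ∨ s) = a·b on (0.3500, 0.5970) = 0.2089
  → value = 0.2089
|0.0800 − 0.2089| = 0.129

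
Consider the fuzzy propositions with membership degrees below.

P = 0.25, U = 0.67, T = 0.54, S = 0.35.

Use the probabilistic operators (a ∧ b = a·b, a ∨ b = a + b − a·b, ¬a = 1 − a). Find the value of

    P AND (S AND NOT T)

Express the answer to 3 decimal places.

NOT T = 1 − 0.5400 = 0.4600
S AND NOT T = a·b on (0.3500, 0.4600) = 0.1610
P AND (S AND NOT T) = a·b on (0.2500, 0.1610) = 0.0402

0.040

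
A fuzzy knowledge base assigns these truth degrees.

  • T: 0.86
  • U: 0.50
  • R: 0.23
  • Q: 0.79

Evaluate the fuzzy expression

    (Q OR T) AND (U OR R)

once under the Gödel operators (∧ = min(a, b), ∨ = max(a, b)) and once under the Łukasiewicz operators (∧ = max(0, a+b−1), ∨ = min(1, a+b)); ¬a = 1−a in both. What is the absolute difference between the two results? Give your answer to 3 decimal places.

Under Gödel:
  Q OR T = max(a, b) on (0.79, 0.86) = 0.86
  U OR R = max(a, b) on (0.50, 0.23) = 0.50
  (Q OR T) AND (U OR R) = min(a, b) on (0.86, 0.50) = 0.50
  → value = 0.5000
Under Łukasiewicz:
  Q OR T = min(1, a+b) on (0.79, 0.86) = 1.00
  U OR R = min(1, a+b) on (0.50, 0.23) = 0.73
  (Q OR T) AND (U OR R) = max(0, a+b−1) on (1.00, 0.73) = 0.73
  → value = 0.7300
|0.5000 − 0.7300| = 0.230

0.230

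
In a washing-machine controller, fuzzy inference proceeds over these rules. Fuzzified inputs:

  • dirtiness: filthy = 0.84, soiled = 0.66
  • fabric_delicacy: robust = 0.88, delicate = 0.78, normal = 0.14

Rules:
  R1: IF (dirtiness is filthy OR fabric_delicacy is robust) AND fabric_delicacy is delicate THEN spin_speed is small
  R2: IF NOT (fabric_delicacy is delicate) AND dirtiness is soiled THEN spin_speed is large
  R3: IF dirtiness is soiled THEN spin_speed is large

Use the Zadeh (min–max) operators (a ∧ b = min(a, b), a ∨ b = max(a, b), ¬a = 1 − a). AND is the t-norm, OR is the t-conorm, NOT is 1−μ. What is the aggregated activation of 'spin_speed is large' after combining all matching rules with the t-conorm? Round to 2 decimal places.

R1: (filthy=0.84 OR robust=0.88) = 0.88; AND[min(a, b)] with delicate=0.78 → w = 0.78
R2: ¬delicate=1−0.78=0.22, soiled=0.66; AND[min(a, b)] → w = 0.22
R3: soiled=0.66 → w = 0.66
Rules with consequent 'large': {R2, R3} → strengths 0.22, 0.66
Aggregate via t-conorm [max(a, b)]: 0.66

0.66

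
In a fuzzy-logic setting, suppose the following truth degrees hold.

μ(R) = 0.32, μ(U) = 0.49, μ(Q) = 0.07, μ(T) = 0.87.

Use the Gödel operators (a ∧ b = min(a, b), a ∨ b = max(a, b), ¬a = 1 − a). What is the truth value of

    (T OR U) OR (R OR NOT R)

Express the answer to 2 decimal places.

0.87

T OR U = max(a, b) on (0.87, 0.49) = 0.87
NOT R = 1 − 0.32 = 0.68
R OR NOT R = max(a, b) on (0.32, 0.68) = 0.68
(T OR U) OR (R OR NOT R) = max(a, b) on (0.87, 0.68) = 0.87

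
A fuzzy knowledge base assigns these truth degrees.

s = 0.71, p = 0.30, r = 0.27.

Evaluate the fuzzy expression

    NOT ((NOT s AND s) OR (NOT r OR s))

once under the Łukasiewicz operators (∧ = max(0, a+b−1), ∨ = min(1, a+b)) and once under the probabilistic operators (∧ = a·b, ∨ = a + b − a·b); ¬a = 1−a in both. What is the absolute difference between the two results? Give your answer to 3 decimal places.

Under Łukasiewicz:
  NOT s = 1 − 0.71 = 0.29
  NOT s AND s = max(0, a+b−1) on (0.29, 0.71) = 0.00
  NOT r = 1 − 0.27 = 0.73
  NOT r OR s = min(1, a+b) on (0.73, 0.71) = 1.00
  (NOT s AND s) OR (NOT r OR s) = min(1, a+b) on (0.00, 1.00) = 1.00
  NOT ((NOT s AND s) OR (NOT r OR s)) = 1 − 1.00 = 0.00
  → value = 0.0000
Under probabilistic:
  NOT s = 1 − 0.7100 = 0.2900
  NOT s AND s = a·b on (0.2900, 0.7100) = 0.2059
  NOT r = 1 − 0.2700 = 0.7300
  NOT r OR s = a + b − a·b on (0.7300, 0.7100) = 0.9217
  (NOT s AND s) OR (NOT r OR s) = a + b − a·b on (0.2059, 0.9217) = 0.9378
  NOT ((NOT s AND s) OR (NOT r OR s)) = 1 − 0.9378 = 0.0622
  → value = 0.0622
|0.0000 − 0.0622| = 0.062

0.062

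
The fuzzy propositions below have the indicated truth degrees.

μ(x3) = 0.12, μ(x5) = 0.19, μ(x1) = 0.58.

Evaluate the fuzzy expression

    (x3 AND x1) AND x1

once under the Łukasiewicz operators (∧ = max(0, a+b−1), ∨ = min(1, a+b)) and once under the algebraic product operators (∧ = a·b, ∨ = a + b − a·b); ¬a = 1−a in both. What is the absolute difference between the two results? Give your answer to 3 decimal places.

0.040

Under Łukasiewicz:
  x3 AND x1 = max(0, a+b−1) on (0.12, 0.58) = 0.00
  (x3 AND x1) AND x1 = max(0, a+b−1) on (0.00, 0.58) = 0.00
  → value = 0.0000
Under algebraic product:
  x3 AND x1 = a·b on (0.1200, 0.5800) = 0.0696
  (x3 AND x1) AND x1 = a·b on (0.0696, 0.5800) = 0.0404
  → value = 0.0404
|0.0000 − 0.0404| = 0.040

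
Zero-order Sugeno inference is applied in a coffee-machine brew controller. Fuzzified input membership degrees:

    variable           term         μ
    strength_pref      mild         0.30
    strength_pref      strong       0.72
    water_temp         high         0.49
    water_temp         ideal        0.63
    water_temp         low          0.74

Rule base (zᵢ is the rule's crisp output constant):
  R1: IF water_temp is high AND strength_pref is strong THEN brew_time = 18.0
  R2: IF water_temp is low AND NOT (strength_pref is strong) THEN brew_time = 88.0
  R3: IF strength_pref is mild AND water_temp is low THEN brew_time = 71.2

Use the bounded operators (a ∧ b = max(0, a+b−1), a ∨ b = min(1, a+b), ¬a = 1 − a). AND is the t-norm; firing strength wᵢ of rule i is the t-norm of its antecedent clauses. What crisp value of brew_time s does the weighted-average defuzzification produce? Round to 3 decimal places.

31.067

R1 (z=18.0): high=0.49, strong=0.72; AND[max(0, a+b−1)] → w = 0.21
R2 (z=88.0): low=0.74, ¬strong=1−0.72=0.28; AND[max(0, a+b−1)] → w = 0.02
R3 (z=71.2): mild=0.30, low=0.74; AND[max(0, a+b−1)] → w = 0.04
Weighted average = (0.21·18.0 + 0.02·88.0 + 0.04·71.2) / (0.21 + 0.02 + 0.04)
  = 8.3880 / 0.2700 = 31.067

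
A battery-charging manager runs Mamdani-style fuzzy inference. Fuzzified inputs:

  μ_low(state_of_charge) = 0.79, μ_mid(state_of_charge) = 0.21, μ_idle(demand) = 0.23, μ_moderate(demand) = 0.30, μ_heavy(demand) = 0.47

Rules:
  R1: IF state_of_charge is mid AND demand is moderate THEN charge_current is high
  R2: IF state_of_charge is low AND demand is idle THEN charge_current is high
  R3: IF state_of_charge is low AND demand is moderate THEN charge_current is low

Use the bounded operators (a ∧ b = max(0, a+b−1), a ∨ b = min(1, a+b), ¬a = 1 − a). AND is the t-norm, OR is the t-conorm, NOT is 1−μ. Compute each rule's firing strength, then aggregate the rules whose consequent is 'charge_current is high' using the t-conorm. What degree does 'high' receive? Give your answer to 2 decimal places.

0.02

R1: mid=0.21, moderate=0.30; AND[max(0, a+b−1)] → w = 0.00
R2: low=0.79, idle=0.23; AND[max(0, a+b−1)] → w = 0.02
R3: low=0.79, moderate=0.30; AND[max(0, a+b−1)] → w = 0.09
Rules with consequent 'high': {R1, R2} → strengths 0.00, 0.02
Aggregate via t-conorm [min(1, a+b)]: 0.02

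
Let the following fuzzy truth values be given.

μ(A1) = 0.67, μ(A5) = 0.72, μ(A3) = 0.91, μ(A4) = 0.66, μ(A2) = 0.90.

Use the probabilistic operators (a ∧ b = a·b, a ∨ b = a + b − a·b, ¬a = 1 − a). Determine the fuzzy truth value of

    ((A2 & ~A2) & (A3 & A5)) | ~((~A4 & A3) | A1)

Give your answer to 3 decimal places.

0.273

~A2 = 1 − 0.9000 = 0.1000
A2 & ~A2 = a·b on (0.9000, 0.1000) = 0.0900
A3 & A5 = a·b on (0.9100, 0.7200) = 0.6552
(A2 & ~A2) & (A3 & A5) = a·b on (0.0900, 0.6552) = 0.0590
~A4 = 1 − 0.6600 = 0.3400
~A4 & A3 = a·b on (0.3400, 0.9100) = 0.3094
(~A4 & A3) | A1 = a + b − a·b on (0.3094, 0.6700) = 0.7721
~((~A4 & A3) | A1) = 1 − 0.7721 = 0.2279
((A2 & ~A2) & (A3 & A5)) | ~((~A4 & A3) | A1) = a + b − a·b on (0.0590, 0.2279) = 0.2734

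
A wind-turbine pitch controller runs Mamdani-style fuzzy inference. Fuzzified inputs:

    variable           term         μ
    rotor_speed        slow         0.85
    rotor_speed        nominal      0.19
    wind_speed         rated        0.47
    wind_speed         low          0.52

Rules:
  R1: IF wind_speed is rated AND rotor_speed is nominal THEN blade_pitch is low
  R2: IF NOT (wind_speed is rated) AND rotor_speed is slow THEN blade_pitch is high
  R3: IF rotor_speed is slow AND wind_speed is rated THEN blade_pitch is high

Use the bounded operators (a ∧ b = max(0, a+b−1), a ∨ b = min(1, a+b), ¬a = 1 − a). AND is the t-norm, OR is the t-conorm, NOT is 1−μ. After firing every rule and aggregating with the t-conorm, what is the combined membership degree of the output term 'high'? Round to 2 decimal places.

R1: rated=0.47, nominal=0.19; AND[max(0, a+b−1)] → w = 0.00
R2: ¬rated=1−0.47=0.53, slow=0.85; AND[max(0, a+b−1)] → w = 0.38
R3: slow=0.85, rated=0.47; AND[max(0, a+b−1)] → w = 0.32
Rules with consequent 'high': {R2, R3} → strengths 0.38, 0.32
Aggregate via t-conorm [min(1, a+b)]: 0.70

0.70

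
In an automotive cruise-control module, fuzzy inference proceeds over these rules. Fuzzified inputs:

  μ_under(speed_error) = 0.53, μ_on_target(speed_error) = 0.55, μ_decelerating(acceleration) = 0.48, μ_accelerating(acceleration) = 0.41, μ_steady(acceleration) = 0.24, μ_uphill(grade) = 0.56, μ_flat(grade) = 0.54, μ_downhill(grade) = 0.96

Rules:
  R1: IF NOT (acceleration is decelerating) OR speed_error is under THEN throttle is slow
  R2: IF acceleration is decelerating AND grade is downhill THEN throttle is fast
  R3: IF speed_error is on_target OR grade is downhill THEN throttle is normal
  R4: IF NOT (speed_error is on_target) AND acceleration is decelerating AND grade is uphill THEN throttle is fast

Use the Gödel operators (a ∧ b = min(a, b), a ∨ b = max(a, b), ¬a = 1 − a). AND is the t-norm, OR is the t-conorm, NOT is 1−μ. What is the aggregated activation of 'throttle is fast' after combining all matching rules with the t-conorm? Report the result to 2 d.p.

0.48

R1: ¬decelerating=1−0.48=0.52, under=0.53; OR[max(a, b)] → w = 0.53
R2: decelerating=0.48, downhill=0.96; AND[min(a, b)] → w = 0.48
R3: on_target=0.55, downhill=0.96; OR[max(a, b)] → w = 0.96
R4: ¬on_target=1−0.55=0.45, decelerating=0.48, uphill=0.56; AND[min(a, b)] → w = 0.45
Rules with consequent 'fast': {R2, R4} → strengths 0.48, 0.45
Aggregate via t-conorm [max(a, b)]: 0.48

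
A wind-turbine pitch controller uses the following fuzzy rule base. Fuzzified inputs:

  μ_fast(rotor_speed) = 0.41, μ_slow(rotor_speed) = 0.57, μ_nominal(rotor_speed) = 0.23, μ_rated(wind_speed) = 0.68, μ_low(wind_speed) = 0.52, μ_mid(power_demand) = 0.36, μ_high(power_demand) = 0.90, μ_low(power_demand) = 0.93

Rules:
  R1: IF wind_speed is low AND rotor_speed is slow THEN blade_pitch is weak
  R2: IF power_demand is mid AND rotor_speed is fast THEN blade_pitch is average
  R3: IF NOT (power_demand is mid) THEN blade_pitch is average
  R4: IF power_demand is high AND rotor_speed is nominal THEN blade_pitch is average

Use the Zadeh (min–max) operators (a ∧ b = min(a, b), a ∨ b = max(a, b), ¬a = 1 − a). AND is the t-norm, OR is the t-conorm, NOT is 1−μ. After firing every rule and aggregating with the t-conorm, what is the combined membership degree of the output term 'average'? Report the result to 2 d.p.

0.64

R1: low=0.52, slow=0.57; AND[min(a, b)] → w = 0.52
R2: mid=0.36, fast=0.41; AND[min(a, b)] → w = 0.36
R3: ¬mid=1−0.36=0.64 → w = 0.64
R4: high=0.90, nominal=0.23; AND[min(a, b)] → w = 0.23
Rules with consequent 'average': {R2, R3, R4} → strengths 0.36, 0.64, 0.23
Aggregate via t-conorm [max(a, b)]: 0.64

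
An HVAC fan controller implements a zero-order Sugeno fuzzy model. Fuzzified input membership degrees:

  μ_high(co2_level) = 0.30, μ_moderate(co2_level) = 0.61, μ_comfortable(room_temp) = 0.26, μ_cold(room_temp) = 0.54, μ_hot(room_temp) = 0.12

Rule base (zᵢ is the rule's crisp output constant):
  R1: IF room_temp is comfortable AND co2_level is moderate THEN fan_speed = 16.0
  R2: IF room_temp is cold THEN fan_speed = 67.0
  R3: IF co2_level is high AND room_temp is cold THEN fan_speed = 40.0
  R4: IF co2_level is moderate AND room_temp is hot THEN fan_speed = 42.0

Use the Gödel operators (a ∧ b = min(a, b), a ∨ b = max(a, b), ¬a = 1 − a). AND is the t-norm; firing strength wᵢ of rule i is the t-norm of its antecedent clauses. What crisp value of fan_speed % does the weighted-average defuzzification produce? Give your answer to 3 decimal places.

47.033

R1 (z=16.0): comfortable=0.26, moderate=0.61; AND[min(a, b)] → w = 0.26
R2 (z=67.0): cold=0.54 → w = 0.54
R3 (z=40.0): high=0.30, cold=0.54; AND[min(a, b)] → w = 0.30
R4 (z=42.0): moderate=0.61, hot=0.12; AND[min(a, b)] → w = 0.12
Weighted average = (0.26·16.0 + 0.54·67.0 + 0.30·40.0 + 0.12·42.0) / (0.26 + 0.54 + 0.30 + 0.12)
  = 57.3800 / 1.2200 = 47.033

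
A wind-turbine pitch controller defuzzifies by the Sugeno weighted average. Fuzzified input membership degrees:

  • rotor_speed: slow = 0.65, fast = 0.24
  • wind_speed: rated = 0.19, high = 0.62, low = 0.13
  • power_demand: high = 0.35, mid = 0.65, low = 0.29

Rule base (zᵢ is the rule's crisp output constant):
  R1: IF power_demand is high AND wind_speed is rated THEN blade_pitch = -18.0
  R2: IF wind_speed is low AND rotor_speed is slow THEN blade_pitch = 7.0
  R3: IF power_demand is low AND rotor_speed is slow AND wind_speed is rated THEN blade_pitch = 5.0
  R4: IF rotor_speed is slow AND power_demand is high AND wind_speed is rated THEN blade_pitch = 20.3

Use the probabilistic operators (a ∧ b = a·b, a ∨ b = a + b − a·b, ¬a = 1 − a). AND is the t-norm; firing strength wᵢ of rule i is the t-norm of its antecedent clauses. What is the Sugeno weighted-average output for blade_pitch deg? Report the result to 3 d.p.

1.961

R1 (z=-18.0): high=0.35, rated=0.19; AND[a·b] → w = 0.0665
R2 (z=7.0): low=0.13, slow=0.65; AND[a·b] → w = 0.0845
R3 (z=5.0): low=0.29, slow=0.65, rated=0.19; AND[a·b] → w = 0.0358
R4 (z=20.3): slow=0.65, high=0.35, rated=0.19; AND[a·b] → w = 0.0432
Weighted average = (0.0665·-18.0 + 0.0845·7.0 + 0.0358·5.0 + 0.0432·20.3) / (0.0665 + 0.0845 + 0.0358 + 0.0432)
  = 0.4510 / 0.2300 = 1.961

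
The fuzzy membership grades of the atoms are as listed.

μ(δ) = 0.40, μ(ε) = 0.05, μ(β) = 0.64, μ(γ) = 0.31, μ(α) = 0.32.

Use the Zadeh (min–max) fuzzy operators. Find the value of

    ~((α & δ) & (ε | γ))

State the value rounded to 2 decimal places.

α & δ = min(a, b) on (0.32, 0.40) = 0.32
ε | γ = max(a, b) on (0.05, 0.31) = 0.31
(α & δ) & (ε | γ) = min(a, b) on (0.32, 0.31) = 0.31
~((α & δ) & (ε | γ)) = 1 − 0.31 = 0.69

0.69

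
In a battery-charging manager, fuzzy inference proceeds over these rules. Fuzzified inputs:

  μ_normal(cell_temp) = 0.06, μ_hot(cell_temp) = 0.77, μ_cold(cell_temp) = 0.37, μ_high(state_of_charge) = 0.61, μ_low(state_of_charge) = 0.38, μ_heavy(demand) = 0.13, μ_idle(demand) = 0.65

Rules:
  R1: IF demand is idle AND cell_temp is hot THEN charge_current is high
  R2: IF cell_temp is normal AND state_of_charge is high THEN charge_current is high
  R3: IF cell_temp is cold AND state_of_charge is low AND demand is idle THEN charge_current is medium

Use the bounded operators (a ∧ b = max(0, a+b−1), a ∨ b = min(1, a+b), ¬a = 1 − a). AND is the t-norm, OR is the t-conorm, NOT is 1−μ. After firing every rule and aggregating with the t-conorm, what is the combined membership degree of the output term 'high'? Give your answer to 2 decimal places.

0.42

R1: idle=0.65, hot=0.77; AND[max(0, a+b−1)] → w = 0.42
R2: normal=0.06, high=0.61; AND[max(0, a+b−1)] → w = 0.00
R3: cold=0.37, low=0.38, idle=0.65; AND[max(0, a+b−1)] → w = 0.00
Rules with consequent 'high': {R1, R2} → strengths 0.42, 0.00
Aggregate via t-conorm [min(1, a+b)]: 0.42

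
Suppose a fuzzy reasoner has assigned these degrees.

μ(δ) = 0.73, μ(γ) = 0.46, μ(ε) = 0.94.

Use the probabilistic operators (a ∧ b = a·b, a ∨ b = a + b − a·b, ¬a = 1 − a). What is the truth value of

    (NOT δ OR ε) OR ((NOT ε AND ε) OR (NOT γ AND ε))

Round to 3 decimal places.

0.980

NOT δ = 1 − 0.7300 = 0.2700
NOT δ OR ε = a + b − a·b on (0.2700, 0.9400) = 0.9562
NOT ε = 1 − 0.9400 = 0.0600
NOT ε AND ε = a·b on (0.0600, 0.9400) = 0.0564
NOT γ = 1 − 0.4600 = 0.5400
NOT γ AND ε = a·b on (0.5400, 0.9400) = 0.5076
(NOT ε AND ε) OR (NOT γ AND ε) = a + b − a·b on (0.0564, 0.5076) = 0.5354
(NOT δ OR ε) OR ((NOT ε AND ε) OR (NOT γ AND ε)) = a + b − a·b on (0.9562, 0.5354) = 0.9796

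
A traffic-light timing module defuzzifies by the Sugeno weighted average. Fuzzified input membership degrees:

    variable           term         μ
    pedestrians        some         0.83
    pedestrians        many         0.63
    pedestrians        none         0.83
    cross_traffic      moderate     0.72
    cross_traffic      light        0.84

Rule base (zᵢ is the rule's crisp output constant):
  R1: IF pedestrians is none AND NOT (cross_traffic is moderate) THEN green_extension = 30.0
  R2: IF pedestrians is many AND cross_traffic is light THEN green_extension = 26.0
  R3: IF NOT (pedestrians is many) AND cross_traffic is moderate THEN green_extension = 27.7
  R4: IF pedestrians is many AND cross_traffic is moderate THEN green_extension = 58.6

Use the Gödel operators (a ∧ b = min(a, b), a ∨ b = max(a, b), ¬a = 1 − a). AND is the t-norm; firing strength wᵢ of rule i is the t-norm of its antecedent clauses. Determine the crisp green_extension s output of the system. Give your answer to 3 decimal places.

37.669

R1 (z=30.0): none=0.83, ¬moderate=1−0.72=0.28; AND[min(a, b)] → w = 0.28
R2 (z=26.0): many=0.63, light=0.84; AND[min(a, b)] → w = 0.63
R3 (z=27.7): ¬many=1−0.63=0.37, moderate=0.72; AND[min(a, b)] → w = 0.37
R4 (z=58.6): many=0.63, moderate=0.72; AND[min(a, b)] → w = 0.63
Weighted average = (0.28·30.0 + 0.63·26.0 + 0.37·27.7 + 0.63·58.6) / (0.28 + 0.63 + 0.37 + 0.63)
  = 71.9470 / 1.9100 = 37.669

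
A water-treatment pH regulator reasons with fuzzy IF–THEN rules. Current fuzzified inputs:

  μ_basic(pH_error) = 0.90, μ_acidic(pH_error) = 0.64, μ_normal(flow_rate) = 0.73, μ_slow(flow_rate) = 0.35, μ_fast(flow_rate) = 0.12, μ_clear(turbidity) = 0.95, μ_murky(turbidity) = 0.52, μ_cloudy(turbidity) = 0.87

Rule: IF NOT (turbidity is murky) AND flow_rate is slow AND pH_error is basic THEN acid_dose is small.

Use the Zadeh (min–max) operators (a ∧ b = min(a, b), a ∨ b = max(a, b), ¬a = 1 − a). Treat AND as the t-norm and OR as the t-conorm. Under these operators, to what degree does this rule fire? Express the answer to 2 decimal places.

0.35

firing strength: ¬murky=1−0.52=0.48, slow=0.35, basic=0.90; AND[min(a, b)] → w = 0.35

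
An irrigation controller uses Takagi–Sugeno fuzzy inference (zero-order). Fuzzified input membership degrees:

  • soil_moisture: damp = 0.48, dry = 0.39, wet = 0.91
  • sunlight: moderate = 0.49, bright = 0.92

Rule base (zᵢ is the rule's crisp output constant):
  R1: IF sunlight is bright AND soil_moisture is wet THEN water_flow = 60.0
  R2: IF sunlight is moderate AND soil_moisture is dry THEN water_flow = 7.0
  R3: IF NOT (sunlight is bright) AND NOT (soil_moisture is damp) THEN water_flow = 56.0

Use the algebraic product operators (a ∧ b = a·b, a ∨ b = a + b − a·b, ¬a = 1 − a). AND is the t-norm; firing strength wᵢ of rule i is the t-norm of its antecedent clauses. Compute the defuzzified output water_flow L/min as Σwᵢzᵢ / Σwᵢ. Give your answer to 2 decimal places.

R1 (z=60.0): bright=0.92, wet=0.91; AND[a·b] → w = 0.8372
R2 (z=7.0): moderate=0.49, dry=0.39; AND[a·b] → w = 0.1911
R3 (z=56.0): ¬bright=1−0.92=0.08, ¬damp=1−0.48=0.52; AND[a·b] → w = 0.0416
Weighted average = (0.8372·60.0 + 0.1911·7.0 + 0.0416·56.0) / (0.8372 + 0.1911 + 0.0416)
  = 53.8993 / 1.0699 = 50.38

50.38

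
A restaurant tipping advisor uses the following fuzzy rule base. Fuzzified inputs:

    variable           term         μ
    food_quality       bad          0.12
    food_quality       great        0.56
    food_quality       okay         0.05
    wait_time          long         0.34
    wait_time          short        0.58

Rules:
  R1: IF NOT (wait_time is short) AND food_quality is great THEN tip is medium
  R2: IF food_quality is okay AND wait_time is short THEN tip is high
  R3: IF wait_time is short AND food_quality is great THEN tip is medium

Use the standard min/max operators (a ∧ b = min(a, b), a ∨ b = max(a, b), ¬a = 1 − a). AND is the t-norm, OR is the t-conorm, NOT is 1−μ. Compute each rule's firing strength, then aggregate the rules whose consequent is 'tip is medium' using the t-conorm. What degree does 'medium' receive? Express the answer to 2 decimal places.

0.56

R1: ¬short=1−0.58=0.42, great=0.56; AND[min(a, b)] → w = 0.42
R2: okay=0.05, short=0.58; AND[min(a, b)] → w = 0.05
R3: short=0.58, great=0.56; AND[min(a, b)] → w = 0.56
Rules with consequent 'medium': {R1, R3} → strengths 0.42, 0.56
Aggregate via t-conorm [max(a, b)]: 0.56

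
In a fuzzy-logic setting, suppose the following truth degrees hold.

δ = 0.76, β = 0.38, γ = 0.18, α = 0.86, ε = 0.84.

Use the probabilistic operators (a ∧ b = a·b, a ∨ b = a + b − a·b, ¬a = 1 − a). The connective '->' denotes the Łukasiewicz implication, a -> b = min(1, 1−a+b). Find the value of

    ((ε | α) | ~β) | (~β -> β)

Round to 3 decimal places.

ε | α = a + b − a·b on (0.8400, 0.8600) = 0.9776
~β = 1 − 0.3800 = 0.6200
(ε | α) | ~β = a + b − a·b on (0.9776, 0.6200) = 0.9915
~β = 1 − 0.3800 = 0.6200
~β -> β  [Łukasiewicz: min(1, 1−a+b)] with a=0.6200, b=0.3800 → 0.7600
((ε | α) | ~β) | (~β -> β) = a + b − a·b on (0.9915, 0.7600) = 0.9980

0.998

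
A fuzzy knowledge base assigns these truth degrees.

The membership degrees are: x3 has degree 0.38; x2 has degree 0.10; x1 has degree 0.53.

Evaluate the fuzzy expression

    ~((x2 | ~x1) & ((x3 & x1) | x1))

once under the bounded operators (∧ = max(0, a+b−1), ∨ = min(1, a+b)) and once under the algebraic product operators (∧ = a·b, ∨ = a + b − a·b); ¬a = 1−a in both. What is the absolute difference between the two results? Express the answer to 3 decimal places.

Under bounded:
  ~x1 = 1 − 0.53 = 0.47
  x2 | ~x1 = min(1, a+b) on (0.10, 0.47) = 0.57
  x3 & x1 = max(0, a+b−1) on (0.38, 0.53) = 0.00
  (x3 & x1) | x1 = min(1, a+b) on (0.00, 0.53) = 0.53
  (x2 | ~x1) & ((x3 & x1) | x1) = max(0, a+b−1) on (0.57, 0.53) = 0.10
  ~((x2 | ~x1) & ((x3 & x1) | x1)) = 1 − 0.10 = 0.90
  → value = 0.9000
Under algebraic product:
  ~x1 = 1 − 0.5300 = 0.4700
  x2 | ~x1 = a + b − a·b on (0.1000, 0.4700) = 0.5230
  x3 & x1 = a·b on (0.3800, 0.5300) = 0.2014
  (x3 & x1) | x1 = a + b − a·b on (0.2014, 0.5300) = 0.6247
  (x2 | ~x1) & ((x3 & x1) | x1) = a·b on (0.5230, 0.6247) = 0.3267
  ~((x2 | ~x1) & ((x3 & x1) | x1)) = 1 − 0.3267 = 0.6733
  → value = 0.6733
|0.9000 − 0.6733| = 0.227

0.227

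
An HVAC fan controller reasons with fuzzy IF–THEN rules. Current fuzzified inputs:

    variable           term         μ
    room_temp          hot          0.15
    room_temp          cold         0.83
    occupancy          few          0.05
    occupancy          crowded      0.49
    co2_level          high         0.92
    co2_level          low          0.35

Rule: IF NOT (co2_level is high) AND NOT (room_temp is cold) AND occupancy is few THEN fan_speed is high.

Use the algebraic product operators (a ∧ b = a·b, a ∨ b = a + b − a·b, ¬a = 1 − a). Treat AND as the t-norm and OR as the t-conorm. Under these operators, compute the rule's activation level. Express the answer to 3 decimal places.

firing strength: ¬high=1−0.92=0.08, ¬cold=1−0.83=0.17, few=0.05; AND[a·b] → w = 0.0007

0.001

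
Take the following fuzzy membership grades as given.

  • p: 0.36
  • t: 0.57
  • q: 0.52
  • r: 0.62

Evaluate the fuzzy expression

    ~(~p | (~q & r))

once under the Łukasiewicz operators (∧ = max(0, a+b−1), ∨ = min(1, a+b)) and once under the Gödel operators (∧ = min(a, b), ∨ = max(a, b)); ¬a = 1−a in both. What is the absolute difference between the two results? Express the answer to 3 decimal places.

0.100

Under Łukasiewicz:
  ~p = 1 − 0.36 = 0.64
  ~q = 1 − 0.52 = 0.48
  ~q & r = max(0, a+b−1) on (0.48, 0.62) = 0.10
  ~p | (~q & r) = min(1, a+b) on (0.64, 0.10) = 0.74
  ~(~p | (~q & r)) = 1 − 0.74 = 0.26
  → value = 0.2600
Under Gödel:
  ~p = 1 − 0.36 = 0.64
  ~q = 1 − 0.52 = 0.48
  ~q & r = min(a, b) on (0.48, 0.62) = 0.48
  ~p | (~q & r) = max(a, b) on (0.64, 0.48) = 0.64
  ~(~p | (~q & r)) = 1 − 0.64 = 0.36
  → value = 0.3600
|0.2600 − 0.3600| = 0.100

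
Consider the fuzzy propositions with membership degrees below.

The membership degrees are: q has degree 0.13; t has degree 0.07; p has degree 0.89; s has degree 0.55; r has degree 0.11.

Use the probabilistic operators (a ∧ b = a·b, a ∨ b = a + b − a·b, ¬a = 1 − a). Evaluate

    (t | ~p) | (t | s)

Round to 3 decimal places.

~p = 1 − 0.8900 = 0.1100
t | ~p = a + b − a·b on (0.0700, 0.1100) = 0.1723
t | s = a + b − a·b on (0.0700, 0.5500) = 0.5815
(t | ~p) | (t | s) = a + b − a·b on (0.1723, 0.5815) = 0.6536

0.654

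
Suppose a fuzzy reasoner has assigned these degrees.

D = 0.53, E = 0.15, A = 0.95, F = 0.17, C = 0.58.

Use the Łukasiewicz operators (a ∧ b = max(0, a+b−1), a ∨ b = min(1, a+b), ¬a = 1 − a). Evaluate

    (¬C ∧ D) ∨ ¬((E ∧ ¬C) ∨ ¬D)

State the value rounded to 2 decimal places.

¬C = 1 − 0.58 = 0.42
¬C ∧ D = max(0, a+b−1) on (0.42, 0.53) = 0.00
¬C = 1 − 0.58 = 0.42
E ∧ ¬C = max(0, a+b−1) on (0.15, 0.42) = 0.00
¬D = 1 − 0.53 = 0.47
(E ∧ ¬C) ∨ ¬D = min(1, a+b) on (0.00, 0.47) = 0.47
¬((E ∧ ¬C) ∨ ¬D) = 1 − 0.47 = 0.53
(¬C ∧ D) ∨ ¬((E ∧ ¬C) ∨ ¬D) = min(1, a+b) on (0.00, 0.53) = 0.53

0.53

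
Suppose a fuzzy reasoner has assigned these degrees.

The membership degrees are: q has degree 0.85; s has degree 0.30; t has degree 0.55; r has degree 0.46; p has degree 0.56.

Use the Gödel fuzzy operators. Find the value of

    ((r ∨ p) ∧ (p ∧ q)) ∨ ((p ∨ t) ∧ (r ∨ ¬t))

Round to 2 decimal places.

0.56

r ∨ p = max(a, b) on (0.46, 0.56) = 0.56
p ∧ q = min(a, b) on (0.56, 0.85) = 0.56
(r ∨ p) ∧ (p ∧ q) = min(a, b) on (0.56, 0.56) = 0.56
p ∨ t = max(a, b) on (0.56, 0.55) = 0.56
¬t = 1 − 0.55 = 0.45
r ∨ ¬t = max(a, b) on (0.46, 0.45) = 0.46
(p ∨ t) ∧ (r ∨ ¬t) = min(a, b) on (0.56, 0.46) = 0.46
((r ∨ p) ∧ (p ∧ q)) ∨ ((p ∨ t) ∧ (r ∨ ¬t)) = max(a, b) on (0.56, 0.46) = 0.56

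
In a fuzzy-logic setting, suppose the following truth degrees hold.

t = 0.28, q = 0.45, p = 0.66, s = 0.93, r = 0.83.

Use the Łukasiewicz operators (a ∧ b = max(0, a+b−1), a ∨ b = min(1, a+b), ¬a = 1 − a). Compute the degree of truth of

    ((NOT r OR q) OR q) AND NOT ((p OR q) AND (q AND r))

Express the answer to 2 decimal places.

NOT r = 1 − 0.83 = 0.17
NOT r OR q = min(1, a+b) on (0.17, 0.45) = 0.62
(NOT r OR q) OR q = min(1, a+b) on (0.62, 0.45) = 1.00
p OR q = min(1, a+b) on (0.66, 0.45) = 1.00
q AND r = max(0, a+b−1) on (0.45, 0.83) = 0.28
(p OR q) AND (q AND r) = max(0, a+b−1) on (1.00, 0.28) = 0.28
NOT ((p OR q) AND (q AND r)) = 1 − 0.28 = 0.72
((NOT r OR q) OR q) AND NOT ((p OR q) AND (q AND r)) = max(0, a+b−1) on (1.00, 0.72) = 0.72

0.72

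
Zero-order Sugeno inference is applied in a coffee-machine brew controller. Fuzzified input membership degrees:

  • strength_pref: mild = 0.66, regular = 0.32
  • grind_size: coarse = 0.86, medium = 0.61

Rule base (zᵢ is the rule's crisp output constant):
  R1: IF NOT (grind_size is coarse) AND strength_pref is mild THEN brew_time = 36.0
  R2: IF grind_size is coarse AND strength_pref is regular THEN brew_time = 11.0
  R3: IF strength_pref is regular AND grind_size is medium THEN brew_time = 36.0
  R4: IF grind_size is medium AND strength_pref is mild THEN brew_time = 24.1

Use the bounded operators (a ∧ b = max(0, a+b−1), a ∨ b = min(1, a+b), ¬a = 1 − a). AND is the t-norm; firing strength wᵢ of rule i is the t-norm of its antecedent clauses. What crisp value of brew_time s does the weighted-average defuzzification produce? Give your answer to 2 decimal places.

18.86

R1 (z=36.0): ¬coarse=1−0.86=0.14, mild=0.66; AND[max(0, a+b−1)] → w = 0.00
R2 (z=11.0): coarse=0.86, regular=0.32; AND[max(0, a+b−1)] → w = 0.18
R3 (z=36.0): regular=0.32, medium=0.61; AND[max(0, a+b−1)] → w = 0.00
R4 (z=24.1): medium=0.61, mild=0.66; AND[max(0, a+b−1)] → w = 0.27
Weighted average = (0.00·36.0 + 0.18·11.0 + 0.00·36.0 + 0.27·24.1) / (0.00 + 0.18 + 0.00 + 0.27)
  = 8.4870 / 0.4500 = 18.86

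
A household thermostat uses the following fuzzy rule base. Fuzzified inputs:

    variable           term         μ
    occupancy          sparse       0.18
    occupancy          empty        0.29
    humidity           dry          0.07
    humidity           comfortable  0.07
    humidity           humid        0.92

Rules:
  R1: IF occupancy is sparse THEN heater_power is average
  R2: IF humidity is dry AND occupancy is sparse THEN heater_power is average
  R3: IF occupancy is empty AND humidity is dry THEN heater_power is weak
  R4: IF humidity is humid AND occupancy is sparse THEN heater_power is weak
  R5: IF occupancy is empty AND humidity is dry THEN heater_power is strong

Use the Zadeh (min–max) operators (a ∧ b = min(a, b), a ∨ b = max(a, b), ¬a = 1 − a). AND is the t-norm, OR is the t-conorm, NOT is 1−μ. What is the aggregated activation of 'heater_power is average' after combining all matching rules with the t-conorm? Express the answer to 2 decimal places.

0.18

R1: sparse=0.18 → w = 0.18
R2: dry=0.07, sparse=0.18; AND[min(a, b)] → w = 0.07
R3: empty=0.29, dry=0.07; AND[min(a, b)] → w = 0.07
R4: humid=0.92, sparse=0.18; AND[min(a, b)] → w = 0.18
R5: empty=0.29, dry=0.07; AND[min(a, b)] → w = 0.07
Rules with consequent 'average': {R1, R2} → strengths 0.18, 0.07
Aggregate via t-conorm [max(a, b)]: 0.18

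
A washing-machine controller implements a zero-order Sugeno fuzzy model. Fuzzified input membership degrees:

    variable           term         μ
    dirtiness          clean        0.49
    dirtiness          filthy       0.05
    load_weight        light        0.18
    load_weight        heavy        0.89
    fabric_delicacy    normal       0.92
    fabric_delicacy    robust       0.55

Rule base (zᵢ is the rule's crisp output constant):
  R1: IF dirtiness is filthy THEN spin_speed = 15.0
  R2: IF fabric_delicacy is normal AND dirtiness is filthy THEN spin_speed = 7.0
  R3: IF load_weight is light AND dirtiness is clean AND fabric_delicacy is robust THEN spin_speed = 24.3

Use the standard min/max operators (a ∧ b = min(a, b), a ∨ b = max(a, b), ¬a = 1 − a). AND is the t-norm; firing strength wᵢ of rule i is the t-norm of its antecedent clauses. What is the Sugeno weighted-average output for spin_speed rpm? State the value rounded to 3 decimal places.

19.550

R1 (z=15.0): filthy=0.05 → w = 0.05
R2 (z=7.0): normal=0.92, filthy=0.05; AND[min(a, b)] → w = 0.05
R3 (z=24.3): light=0.18, clean=0.49, robust=0.55; AND[min(a, b)] → w = 0.18
Weighted average = (0.05·15.0 + 0.05·7.0 + 0.18·24.3) / (0.05 + 0.05 + 0.18)
  = 5.4740 / 0.2800 = 19.550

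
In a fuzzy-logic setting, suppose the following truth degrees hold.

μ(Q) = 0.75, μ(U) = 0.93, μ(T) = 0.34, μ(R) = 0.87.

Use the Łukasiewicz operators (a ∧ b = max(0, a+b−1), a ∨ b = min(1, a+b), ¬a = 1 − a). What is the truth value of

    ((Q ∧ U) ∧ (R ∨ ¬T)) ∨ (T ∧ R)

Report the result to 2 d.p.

Q ∧ U = max(0, a+b−1) on (0.75, 0.93) = 0.68
¬T = 1 − 0.34 = 0.66
R ∨ ¬T = min(1, a+b) on (0.87, 0.66) = 1.00
(Q ∧ U) ∧ (R ∨ ¬T) = max(0, a+b−1) on (0.68, 1.00) = 0.68
T ∧ R = max(0, a+b−1) on (0.34, 0.87) = 0.21
((Q ∧ U) ∧ (R ∨ ¬T)) ∨ (T ∧ R) = min(1, a+b) on (0.68, 0.21) = 0.89

0.89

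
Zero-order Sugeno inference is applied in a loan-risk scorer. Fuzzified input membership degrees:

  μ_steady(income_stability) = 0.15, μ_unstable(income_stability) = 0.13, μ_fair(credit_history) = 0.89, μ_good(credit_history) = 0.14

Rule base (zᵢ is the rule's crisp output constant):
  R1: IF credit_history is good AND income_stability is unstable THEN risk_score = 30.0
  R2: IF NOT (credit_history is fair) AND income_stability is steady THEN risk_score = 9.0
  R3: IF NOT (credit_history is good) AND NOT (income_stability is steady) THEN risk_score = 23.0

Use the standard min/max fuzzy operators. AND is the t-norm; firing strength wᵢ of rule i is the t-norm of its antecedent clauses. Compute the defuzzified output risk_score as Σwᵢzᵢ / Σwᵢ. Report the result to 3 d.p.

22.422

R1 (z=30.0): good=0.14, unstable=0.13; AND[min(a, b)] → w = 0.13
R2 (z=9.0): ¬fair=1−0.89=0.11, steady=0.15; AND[min(a, b)] → w = 0.11
R3 (z=23.0): ¬good=1−0.14=0.86, ¬steady=1−0.15=0.85; AND[min(a, b)] → w = 0.85
Weighted average = (0.13·30.0 + 0.11·9.0 + 0.85·23.0) / (0.13 + 0.11 + 0.85)
  = 24.4400 / 1.0900 = 22.422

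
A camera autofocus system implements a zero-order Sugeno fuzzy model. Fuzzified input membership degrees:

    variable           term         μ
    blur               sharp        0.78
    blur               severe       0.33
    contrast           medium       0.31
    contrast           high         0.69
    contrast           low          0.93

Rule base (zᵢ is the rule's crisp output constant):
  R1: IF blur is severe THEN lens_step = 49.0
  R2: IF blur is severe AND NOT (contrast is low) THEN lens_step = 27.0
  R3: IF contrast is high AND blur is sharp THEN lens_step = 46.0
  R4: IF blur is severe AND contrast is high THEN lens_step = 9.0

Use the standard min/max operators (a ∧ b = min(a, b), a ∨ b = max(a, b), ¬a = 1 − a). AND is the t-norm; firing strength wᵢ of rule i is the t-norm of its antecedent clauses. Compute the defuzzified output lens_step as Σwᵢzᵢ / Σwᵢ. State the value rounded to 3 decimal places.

37.162

R1 (z=49.0): severe=0.33 → w = 0.33
R2 (z=27.0): severe=0.33, ¬low=1−0.93=0.07; AND[min(a, b)] → w = 0.07
R3 (z=46.0): high=0.69, sharp=0.78; AND[min(a, b)] → w = 0.69
R4 (z=9.0): severe=0.33, high=0.69; AND[min(a, b)] → w = 0.33
Weighted average = (0.33·49.0 + 0.07·27.0 + 0.69·46.0 + 0.33·9.0) / (0.33 + 0.07 + 0.69 + 0.33)
  = 52.7700 / 1.4200 = 37.162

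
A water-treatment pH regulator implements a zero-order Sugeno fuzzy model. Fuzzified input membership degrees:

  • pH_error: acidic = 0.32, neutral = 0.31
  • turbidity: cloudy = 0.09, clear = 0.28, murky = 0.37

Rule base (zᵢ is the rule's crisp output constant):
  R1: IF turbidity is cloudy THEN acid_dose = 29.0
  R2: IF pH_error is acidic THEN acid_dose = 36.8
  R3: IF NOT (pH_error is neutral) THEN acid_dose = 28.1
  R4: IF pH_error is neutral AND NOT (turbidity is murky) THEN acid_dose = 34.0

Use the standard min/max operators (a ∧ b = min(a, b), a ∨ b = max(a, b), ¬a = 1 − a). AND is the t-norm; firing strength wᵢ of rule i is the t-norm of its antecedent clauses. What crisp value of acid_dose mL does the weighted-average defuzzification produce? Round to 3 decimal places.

31.429

R1 (z=29.0): cloudy=0.09 → w = 0.09
R2 (z=36.8): acidic=0.32 → w = 0.32
R3 (z=28.1): ¬neutral=1−0.31=0.69 → w = 0.69
R4 (z=34.0): neutral=0.31, ¬murky=1−0.37=0.63; AND[min(a, b)] → w = 0.31
Weighted average = (0.09·29.0 + 0.32·36.8 + 0.69·28.1 + 0.31·34.0) / (0.09 + 0.32 + 0.69 + 0.31)
  = 44.3150 / 1.4100 = 31.429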